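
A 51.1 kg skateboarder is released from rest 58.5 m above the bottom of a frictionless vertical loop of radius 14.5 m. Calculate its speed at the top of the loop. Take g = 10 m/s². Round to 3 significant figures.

Energy conservation: mgh = ½mv_top² + mg(2r)
v_top² = 2g(h − 2r) = 2(10)(58.5 − 29.00) = 590.0
v_top = 24.29 m/s

v = 24.3 m/s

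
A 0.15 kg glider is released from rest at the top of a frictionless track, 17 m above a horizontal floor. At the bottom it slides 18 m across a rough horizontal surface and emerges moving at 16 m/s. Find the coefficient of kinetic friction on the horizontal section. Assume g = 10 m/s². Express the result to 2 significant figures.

Energy at the top = energy at the end + work done against friction:
mgh = ½mv² + μ_k m g d
mgh = 25.500 J; ½mv² = 19.200 J
W_f = 25.500 − 19.200 = 6.300 J
μ_k = W_f/(mg·d) = 6.300/(1.500 × 18) = 0.2333

μ_k = 0.23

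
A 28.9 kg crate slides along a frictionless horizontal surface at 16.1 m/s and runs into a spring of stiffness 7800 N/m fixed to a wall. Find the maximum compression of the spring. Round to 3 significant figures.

Conservation of energy between contact and max compression: ½mv² = ½kx²
x = v√(m/k) = 16.1 × √(28.9/7800) = 0.9800 m

x = 0.980 m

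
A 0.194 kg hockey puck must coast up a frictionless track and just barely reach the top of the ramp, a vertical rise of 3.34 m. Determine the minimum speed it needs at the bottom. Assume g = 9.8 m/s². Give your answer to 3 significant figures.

At the top it is momentarily at rest, so all KE converts to PE: ½mv² = mgh
v = √(2gh) = √(2 × 9.8 × 3.34) = 8.091 m/s

v = 8.09 m/s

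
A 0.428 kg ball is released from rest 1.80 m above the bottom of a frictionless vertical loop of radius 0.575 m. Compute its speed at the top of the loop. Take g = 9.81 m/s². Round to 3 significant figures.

v = 3.57 m/s

Energy conservation: mgh = ½mv_top² + mg(2r)
v_top² = 2g(h − 2r) = 2(9.81)(1.80 − 1.150) = 12.75
v_top = 3.571 m/s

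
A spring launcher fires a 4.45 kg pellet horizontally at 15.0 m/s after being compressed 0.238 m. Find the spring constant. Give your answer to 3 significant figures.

½kx² = ½mv²
k = mv²/x² = (4.45)(15.0)²/(0.238)² = 17676 N/m

k = 17700 N/m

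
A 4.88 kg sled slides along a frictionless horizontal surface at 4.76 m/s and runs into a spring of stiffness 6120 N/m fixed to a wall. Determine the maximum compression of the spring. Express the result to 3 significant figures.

Conservation of energy between contact and max compression: ½mv² = ½kx²
x = v√(m/k) = 4.76 × √(4.88/6120) = 0.1344 m

x = 0.134 m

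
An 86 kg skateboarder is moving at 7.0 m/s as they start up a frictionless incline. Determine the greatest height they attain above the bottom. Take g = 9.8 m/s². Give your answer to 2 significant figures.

h = 2.5 m

By energy conservation, ½mv² = mgh
h = v²/(2g) = 7.0²/(2 × 9.8) = 2.500 m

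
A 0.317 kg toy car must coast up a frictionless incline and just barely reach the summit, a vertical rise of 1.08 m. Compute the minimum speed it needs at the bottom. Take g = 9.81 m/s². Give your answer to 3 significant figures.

v = 4.60 m/s

At the top it is momentarily at rest, so all KE converts to PE: ½mv² = mgh
v = √(2gh) = √(2 × 9.81 × 1.08) = 4.603 m/s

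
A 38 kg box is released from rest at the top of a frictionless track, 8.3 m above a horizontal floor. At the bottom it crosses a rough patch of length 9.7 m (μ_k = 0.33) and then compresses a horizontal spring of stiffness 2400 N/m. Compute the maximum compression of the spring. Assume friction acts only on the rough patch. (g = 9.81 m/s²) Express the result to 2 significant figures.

x = 1.3 m

Initial energy: E₁ = mgh = (38)(9.81)(8.3) = 3094.1 J
Friction removes W_f = μ_k mg d = (0.33)(38)(9.81)(9.7) = 1193 J
Energy reaching the spring: E = 3094.1 − 1193 = 1900.8 J
At max compression ½kx² = E ⇒ x = √(2E/k) = √(2 × 1900.8/2400) = 1.259 m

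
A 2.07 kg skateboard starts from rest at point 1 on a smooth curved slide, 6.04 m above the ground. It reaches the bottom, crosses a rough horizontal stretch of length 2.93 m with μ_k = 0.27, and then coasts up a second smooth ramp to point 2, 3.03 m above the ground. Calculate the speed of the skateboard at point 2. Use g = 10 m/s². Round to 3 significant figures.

v = 6.66 m/s

Energy at 1: mgh₁ = (2.07)(10)(6.04) = 125.03 J
Friction loss: W_f = μ_k mg d = 16.38 J
At 2: ½mv² + mgh₂ = mgh₁ − W_f
½mv² = 125.03 − 16.38 − 62.721 = 45.931 J
v = √(2 × 45.931/2.07) = 6.662 m/s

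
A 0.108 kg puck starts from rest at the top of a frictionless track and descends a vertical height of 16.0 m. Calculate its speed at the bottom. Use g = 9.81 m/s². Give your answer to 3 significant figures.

By conservation of mechanical energy, mgh = ½mv²
v = √(2gh) = √(2 × 9.81 × 16.0) = √313.92 = 17.72 m/s

v = 17.7 m/s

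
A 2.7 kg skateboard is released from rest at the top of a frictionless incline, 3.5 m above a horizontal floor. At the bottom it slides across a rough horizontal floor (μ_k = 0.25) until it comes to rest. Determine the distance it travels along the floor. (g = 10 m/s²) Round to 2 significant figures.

d = 14 m

Energy at the top = energy at the end + work done against friction:
At rest all PE has been dissipated by friction: mgh = μ_k m g d
d = h/μ_k = 3.5/0.25 = 14.00 m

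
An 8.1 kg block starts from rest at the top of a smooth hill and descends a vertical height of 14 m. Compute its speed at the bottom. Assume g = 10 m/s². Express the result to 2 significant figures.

By conservation of mechanical energy, mgh = ½mv²
The mass cancels from both sides.
v = √(2gh) = √(2 × 10 × 14) = √280.00 = 16.73 m/s

v = 17 m/s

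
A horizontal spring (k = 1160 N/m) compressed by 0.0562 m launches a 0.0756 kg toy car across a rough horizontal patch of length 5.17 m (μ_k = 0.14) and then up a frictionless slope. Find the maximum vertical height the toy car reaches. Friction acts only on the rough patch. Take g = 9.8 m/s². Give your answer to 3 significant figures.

Spring energy: E₀ = ½kx² = ½(1160)(0.0562)² = 1.8319 J
Friction: W_f = μ_k mg d = (0.14)(0.0756)(9.8)(5.17) = 0.5362 J
Energy at base of ramp: E = 1.8319 − 0.5362 = 1.2956 J
At max height all remaining energy is PE: mgh = E ⇒ h = E/(mg) = 1.2956/(0.0756 × 9.8) = 1.749 m

h = 1.75 m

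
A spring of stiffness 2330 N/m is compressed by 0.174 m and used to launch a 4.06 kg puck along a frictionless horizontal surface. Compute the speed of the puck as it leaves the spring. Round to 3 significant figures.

The puck leaves the spring when the spring is at natural length, so ½kx² = ½mv²
v = x√(k/m) = 0.174 × √(2330/4.06) = 4.168 m/s

v = 4.17 m/s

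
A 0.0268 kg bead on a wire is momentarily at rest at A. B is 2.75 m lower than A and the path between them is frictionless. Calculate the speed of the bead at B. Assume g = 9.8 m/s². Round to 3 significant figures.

v = 7.34 m/s

By conservation of mechanical energy, mgh = ½mv²
v = √(2gh) = √(2 × 9.8 × 2.75) = √53.900 = 7.342 m/s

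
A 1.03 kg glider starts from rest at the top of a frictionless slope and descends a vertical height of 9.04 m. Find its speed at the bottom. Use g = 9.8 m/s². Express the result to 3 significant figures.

Equating total energy at the two states: mgh = ½mv²
The mass cancels from both sides.
v = √(2gh) = √(2 × 9.8 × 9.04) = √177.18 = 13.31 m/s

v = 13.3 m/s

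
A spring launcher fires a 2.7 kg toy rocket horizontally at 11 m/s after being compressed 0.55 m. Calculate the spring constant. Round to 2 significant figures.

Energy stored in the spring equals the launch KE: ½kx² = ½mv²
k = mv²/x² = (2.7)(11)²/(0.55)² = 1080 N/m

k = 1100 N/m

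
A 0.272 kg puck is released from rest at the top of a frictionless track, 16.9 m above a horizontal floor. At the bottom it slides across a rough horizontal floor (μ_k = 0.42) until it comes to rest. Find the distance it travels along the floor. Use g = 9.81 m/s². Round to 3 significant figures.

d = 40.2 m

Energy at the top = energy at the end + work done against friction:
At rest all PE has been dissipated by friction: mgh = μ_k m g d
d = h/μ_k = 16.9/0.42 = 40.24 m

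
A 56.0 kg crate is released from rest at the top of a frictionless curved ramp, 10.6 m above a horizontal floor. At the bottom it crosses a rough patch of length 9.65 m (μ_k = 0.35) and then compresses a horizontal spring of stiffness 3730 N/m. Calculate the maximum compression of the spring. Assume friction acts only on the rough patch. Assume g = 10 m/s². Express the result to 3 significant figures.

x = 1.47 m

Initial energy: E₁ = mgh = (56.0)(10)(10.6) = 5936.0 J
Friction removes W_f = μ_k mg d = (0.35)(56.0)(10)(9.65) = 1891 J
Energy reaching the spring: E = 5936.0 − 1891 = 4044.6 J
At max compression ½kx² = E ⇒ x = √(2E/k) = √(2 × 4044.6/3730) = 1.473 m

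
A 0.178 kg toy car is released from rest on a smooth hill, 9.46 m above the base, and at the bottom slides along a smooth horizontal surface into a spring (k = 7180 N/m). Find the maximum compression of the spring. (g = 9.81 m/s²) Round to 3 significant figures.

Gravitational PE at the top equals spring PE at max compression: mgh = ½kx²
x = √(2mgh/k) = √(2 × 0.178 × 9.81 × 9.46 / 7180) = 0.06783 m

x = 0.0678 m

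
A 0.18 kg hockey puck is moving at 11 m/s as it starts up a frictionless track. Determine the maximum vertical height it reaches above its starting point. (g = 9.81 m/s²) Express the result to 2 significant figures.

By energy conservation, ½mv² = mgh
h = v²/(2g) = 11²/(2 × 9.81) = 6.167 m

h = 6.2 m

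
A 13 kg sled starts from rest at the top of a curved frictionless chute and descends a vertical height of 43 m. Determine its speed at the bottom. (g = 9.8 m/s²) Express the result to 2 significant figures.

Mechanical energy is conserved (no friction): mgh = ½mv²
v = √(2gh) = √(2 × 9.8 × 43) = √842.80 = 29.03 m/s

v = 29 m/s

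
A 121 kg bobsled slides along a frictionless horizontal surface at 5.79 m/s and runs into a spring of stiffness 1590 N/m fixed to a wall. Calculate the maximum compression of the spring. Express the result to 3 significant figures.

Conservation of energy between contact and max compression: ½mv² = ½kx²
x = v√(m/k) = 5.79 × √(121/1590) = 1.597 m

x = 1.60 m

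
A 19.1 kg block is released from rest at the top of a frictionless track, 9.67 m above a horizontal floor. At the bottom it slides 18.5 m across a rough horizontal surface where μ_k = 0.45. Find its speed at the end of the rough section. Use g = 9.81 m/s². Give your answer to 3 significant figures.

v = 5.14 m/s

Energy at the top = energy at the end + work done against friction:
mgh = ½mv² + μ_k m g d
W_f = μ_k mg d = (0.45)(19.1)(9.81)(18.5) = 1560 J
½mv² = mgh − W_f = 1811.9 − 1560 = 252.01 J
v = √(2 × 252.01/19.1) = 5.137 m/s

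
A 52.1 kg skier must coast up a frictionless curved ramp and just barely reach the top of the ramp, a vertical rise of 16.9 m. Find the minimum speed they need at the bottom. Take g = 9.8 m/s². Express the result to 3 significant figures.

v = 18.2 m/s

At the top they are momentarily at rest, so all KE converts to PE: ½mv² = mgh
v = √(2gh) = √(2 × 9.8 × 16.9) = 18.20 m/s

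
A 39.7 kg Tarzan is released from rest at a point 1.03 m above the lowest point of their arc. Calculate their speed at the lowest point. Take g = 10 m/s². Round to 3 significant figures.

v = 4.54 m/s

By conservation of mechanical energy, mgh = ½mv²
v = √(2gh) = √(2 × 10 × 1.03) = √20.600 = 4.539 m/s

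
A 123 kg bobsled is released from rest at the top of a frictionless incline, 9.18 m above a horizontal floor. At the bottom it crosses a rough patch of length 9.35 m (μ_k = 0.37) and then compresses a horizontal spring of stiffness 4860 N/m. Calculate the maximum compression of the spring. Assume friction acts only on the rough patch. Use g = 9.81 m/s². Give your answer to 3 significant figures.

Initial energy: E₁ = mgh = (123)(9.81)(9.18) = 11077 J
Friction removes W_f = μ_k mg d = (0.37)(123)(9.81)(9.35) = 4174 J
Energy reaching the spring: E = 11077 − 4174 = 6902.5 J
At max compression ½kx² = E ⇒ x = √(2E/k) = √(2 × 6902.5/4860) = 1.685 m

x = 1.69 m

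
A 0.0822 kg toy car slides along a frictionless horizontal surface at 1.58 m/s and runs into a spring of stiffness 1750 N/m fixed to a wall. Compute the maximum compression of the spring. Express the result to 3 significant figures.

At max compression the car is momentarily at rest: ½mv² = ½kx²
x = v√(m/k) = 1.58 × √(0.0822/1750) = 0.01083 m

x = 0.0108 m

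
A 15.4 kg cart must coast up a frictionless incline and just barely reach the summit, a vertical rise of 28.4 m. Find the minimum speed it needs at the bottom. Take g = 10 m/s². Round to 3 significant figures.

At the top it is momentarily at rest, so all KE converts to PE: ½mv² = mgh
v = √(2gh) = √(2 × 10 × 28.4) = 23.83 m/s

v = 23.8 m/s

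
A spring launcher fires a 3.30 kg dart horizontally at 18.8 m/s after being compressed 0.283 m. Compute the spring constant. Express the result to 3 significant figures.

½kx² = ½mv²
k = mv²/x² = (3.30)(18.8)²/(0.283)² = 14563 N/m

k = 14600 N/m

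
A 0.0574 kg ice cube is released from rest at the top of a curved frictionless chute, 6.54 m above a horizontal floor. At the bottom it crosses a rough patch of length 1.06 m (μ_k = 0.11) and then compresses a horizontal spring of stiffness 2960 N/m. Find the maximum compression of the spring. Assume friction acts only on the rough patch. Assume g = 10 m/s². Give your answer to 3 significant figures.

x = 0.0499 m

Initial energy: E₁ = mgh = (0.0574)(10)(6.54) = 3.7540 J
Friction removes W_f = μ_k mg d = (0.11)(0.0574)(10)(1.06) = 0.06693 J
Energy reaching the spring: E = 3.7540 − 0.06693 = 3.6870 J
At max compression ½kx² = E ⇒ x = √(2E/k) = √(2 × 3.6870/2960) = 0.04991 m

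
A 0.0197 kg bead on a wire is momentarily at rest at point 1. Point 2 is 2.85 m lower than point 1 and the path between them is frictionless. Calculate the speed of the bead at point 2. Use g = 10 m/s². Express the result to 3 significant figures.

Equating total energy at the two states: mgh = ½mv²
v = √(2gh) = √(2 × 10 × 2.85) = √57.000 = 7.550 m/s

v = 7.55 m/s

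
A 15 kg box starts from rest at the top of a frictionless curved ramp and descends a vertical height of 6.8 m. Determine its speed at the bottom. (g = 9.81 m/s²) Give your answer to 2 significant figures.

v = 12 m/s

Equating total energy at the two states: mgh = ½mv²
v = √(2gh) = √(2 × 9.81 × 6.8) = √133.42 = 11.55 m/s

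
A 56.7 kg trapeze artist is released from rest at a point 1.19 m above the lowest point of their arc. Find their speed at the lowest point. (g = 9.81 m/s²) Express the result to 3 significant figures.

Equating total energy at the two states: mgh = ½mv²
The mass cancels from both sides.
v = √(2gh) = √(2 × 9.81 × 1.19) = √23.348 = 4.832 m/s

v = 4.83 m/s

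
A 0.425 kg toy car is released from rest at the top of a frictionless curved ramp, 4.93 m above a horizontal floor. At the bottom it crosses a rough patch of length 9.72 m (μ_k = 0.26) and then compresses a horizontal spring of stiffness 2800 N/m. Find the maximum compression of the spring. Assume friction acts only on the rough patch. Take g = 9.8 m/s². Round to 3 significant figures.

Initial energy: E₁ = mgh = (0.425)(9.8)(4.93) = 20.533 J
Friction removes W_f = μ_k mg d = (0.26)(0.425)(9.8)(9.72) = 10.53 J
Energy reaching the spring: E = 20.533 − 10.53 = 10.008 J
At max compression ½kx² = E ⇒ x = √(2E/k) = √(2 × 10.008/2800) = 0.08455 m

x = 0.0845 m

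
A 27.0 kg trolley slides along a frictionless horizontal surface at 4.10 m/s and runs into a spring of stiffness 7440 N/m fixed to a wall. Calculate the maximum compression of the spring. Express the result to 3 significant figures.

At max compression the trolley is momentarily at rest: ½mv² = ½kx²
x = v√(m/k) = 4.10 × √(27.0/7440) = 0.2470 m

x = 0.247 m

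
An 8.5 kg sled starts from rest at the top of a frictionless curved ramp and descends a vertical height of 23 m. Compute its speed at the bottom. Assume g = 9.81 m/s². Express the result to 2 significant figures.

Energy conservation between the two points: mgh = ½mv²
v = √(2gh) = √(2 × 9.81 × 23) = √451.26 = 21.24 m/s

v = 21 m/s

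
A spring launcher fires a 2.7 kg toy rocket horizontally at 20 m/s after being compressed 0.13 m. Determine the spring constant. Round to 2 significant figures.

k = 64000 N/m

½kx² = ½mv²
k = mv²/x² = (2.7)(20)²/(0.13)² = 63905 N/m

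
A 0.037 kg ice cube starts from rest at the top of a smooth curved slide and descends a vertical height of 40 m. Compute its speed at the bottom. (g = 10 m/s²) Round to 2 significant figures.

Equating total energy at the two states: mgh = ½mv²
v = √(2gh) = √(2 × 10 × 40) = √800.00 = 28.28 m/s

v = 28 m/s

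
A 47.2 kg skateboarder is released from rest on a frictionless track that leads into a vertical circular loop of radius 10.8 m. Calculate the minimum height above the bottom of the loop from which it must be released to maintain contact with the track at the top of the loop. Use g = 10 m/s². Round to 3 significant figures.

At the top, for minimum speed gravity alone supplies the centripetal force: mg = mv_top²/r ⇒ v_top² = gr = 108.0 m²/s²
Energy conservation from release height h to the top (height 2r): mgh = ½mv_top² + mg(2r)
h = v_top²/(2g) + 2r = r/2 + 2r = 5r/2 = 27.00 m

h = 27.0 m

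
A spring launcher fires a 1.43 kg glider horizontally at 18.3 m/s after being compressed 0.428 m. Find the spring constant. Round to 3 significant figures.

k = 2610 N/m

Spring PE at full compression equals KE at release: ½kx² = ½mv²
k = mv²/x² = (1.43)(18.3)²/(0.428)² = 2614 N/m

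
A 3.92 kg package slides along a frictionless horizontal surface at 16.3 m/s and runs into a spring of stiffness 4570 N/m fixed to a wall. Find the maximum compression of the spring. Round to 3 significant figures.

x = 0.477 m

At max compression the package is momentarily at rest: ½mv² = ½kx²
x = v√(m/k) = 16.3 × √(3.92/4570) = 0.4774 m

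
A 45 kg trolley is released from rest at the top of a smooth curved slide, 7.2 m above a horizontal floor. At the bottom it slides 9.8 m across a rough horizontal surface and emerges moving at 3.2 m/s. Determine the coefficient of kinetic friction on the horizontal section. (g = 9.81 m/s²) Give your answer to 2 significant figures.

Energy bookkeeping (friction removes W_f = μ_k N d):
mgh = ½mv² + μ_k m g d
mgh = 3178.4 J; ½mv² = 230.40 J
W_f = 3178.4 − 230.40 = 2948 J
μ_k = W_f/(mg·d) = 2948/(441.5 × 9.8) = 0.6814

μ_k = 0.68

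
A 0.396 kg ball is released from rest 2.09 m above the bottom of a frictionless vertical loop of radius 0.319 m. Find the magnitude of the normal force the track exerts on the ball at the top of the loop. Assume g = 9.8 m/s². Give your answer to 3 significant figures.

N = 31.4 N

Energy from release to top (height 2r): mgh = ½mv_top² + mg(2r)
v_top² = 2g(h − 2r) = 2(9.8)(2.09 − 0.6380) = 28.459 m²/s²
At the top, both N and weight point toward the centre: N + mg = mv_top²/r
N = m(v_top²/r − g) = 0.396(28.459/0.319 − 9.8) = 31.45 N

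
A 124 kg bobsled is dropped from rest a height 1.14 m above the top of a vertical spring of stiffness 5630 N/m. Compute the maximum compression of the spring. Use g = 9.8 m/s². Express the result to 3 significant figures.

x = 0.950 m

Measuring PE from the top of the relaxed spring, at max compression the bobsled has dropped H + x with zero KE, so:
mg(H + x) = ½kx²
½(5630)x² − (124)(9.8)x − (124)(9.8)(1.14) = 0
2815x² − 1215x − 1385 = 0
x = [1215 + √(1.477e+06 + 1.5599e+07)]/(2 × 2815) = 0.9498 m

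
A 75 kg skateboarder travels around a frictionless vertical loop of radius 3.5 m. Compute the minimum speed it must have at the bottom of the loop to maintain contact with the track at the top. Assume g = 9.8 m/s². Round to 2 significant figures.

v = 13 m/s

At the top: mg = mv_top²/r ⇒ v_top² = gr = 34.30 m²/s²
Energy from bottom to top (height 2r): ½mv_bot² = ½mv_top² + mg(2r)
v_bot² = gr + 4gr = 5gr = 171.5
v_bot = √(5gr) = 13.10 m/s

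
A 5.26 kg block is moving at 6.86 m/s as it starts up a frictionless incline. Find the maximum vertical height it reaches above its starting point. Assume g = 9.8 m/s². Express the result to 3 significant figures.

h = 2.40 m

Setting KE at the bottom equal to PE gained: ½mv² = mgh
h = v²/(2g) = 6.86²/(2 × 9.8) = 2.401 m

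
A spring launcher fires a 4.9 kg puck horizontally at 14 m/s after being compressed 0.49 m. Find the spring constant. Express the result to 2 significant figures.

k = 4000 N/m

Spring PE at full compression equals KE at release: ½kx² = ½mv²
k = mv²/x² = (4.9)(14)²/(0.49)² = 4000 N/m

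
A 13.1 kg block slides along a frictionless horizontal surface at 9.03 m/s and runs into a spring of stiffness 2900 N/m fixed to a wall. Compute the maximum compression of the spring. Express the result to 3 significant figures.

Conservation of energy between contact and max compression: ½mv² = ½kx²
x = v√(m/k) = 9.03 × √(13.1/2900) = 0.6069 m

x = 0.607 m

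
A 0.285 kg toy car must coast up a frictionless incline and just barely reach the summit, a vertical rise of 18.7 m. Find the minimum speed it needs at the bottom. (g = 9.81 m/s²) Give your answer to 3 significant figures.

v = 19.2 m/s

At the top it is momentarily at rest, so all KE converts to PE: ½mv² = mgh
v = √(2gh) = √(2 × 9.81 × 18.7) = 19.15 m/s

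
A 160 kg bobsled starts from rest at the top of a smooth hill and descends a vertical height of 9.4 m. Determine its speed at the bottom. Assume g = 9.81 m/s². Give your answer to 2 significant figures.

v = 14 m/s

Mechanical energy is conserved (no friction): mgh = ½mv²
The mass cancels from both sides.
v = √(2gh) = √(2 × 9.81 × 9.4) = √184.43 = 13.58 m/s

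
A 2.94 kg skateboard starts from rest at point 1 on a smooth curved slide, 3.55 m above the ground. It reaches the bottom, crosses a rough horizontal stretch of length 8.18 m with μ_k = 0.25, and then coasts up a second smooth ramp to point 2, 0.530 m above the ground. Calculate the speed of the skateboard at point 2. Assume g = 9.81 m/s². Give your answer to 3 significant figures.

v = 4.37 m/s

Energy at 1: mgh₁ = (2.94)(9.81)(3.55) = 102.39 J
Friction loss: W_f = μ_k mg d = 58.98 J
At 2: ½mv² + mgh₂ = mgh₁ − W_f
½mv² = 102.39 − 58.98 − 15.286 = 28.120 J
v = √(2 × 28.120/2.94) = 4.374 m/s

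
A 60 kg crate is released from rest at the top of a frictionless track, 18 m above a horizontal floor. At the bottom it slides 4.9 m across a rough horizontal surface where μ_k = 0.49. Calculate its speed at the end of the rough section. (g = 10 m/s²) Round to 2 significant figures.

v = 18 m/s

Energy bookkeeping (friction removes W_f = μ_k N d):
mgh = ½mv² + μ_k m g d
W_f = μ_k mg d = (0.49)(60)(10)(4.9) = 1441 J
½mv² = mgh − W_f = 10800 − 1441 = 9359.4 J
v = √(2 × 9359.4/60) = 17.66 m/s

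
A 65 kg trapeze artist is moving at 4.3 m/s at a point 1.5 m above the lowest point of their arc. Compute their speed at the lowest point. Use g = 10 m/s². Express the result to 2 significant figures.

v = 7.0 m/s

Equating total energy at the two states: ½mv₀² + mgh = ½mv²
v² = v₀² + 2gh = (4.3)² + 2(10)(1.5) = 48.490
v = √48.490 = 6.963 m/s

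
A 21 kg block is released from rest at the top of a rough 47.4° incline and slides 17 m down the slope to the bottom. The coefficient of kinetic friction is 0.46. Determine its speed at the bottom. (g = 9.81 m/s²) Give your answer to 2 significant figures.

Taking the bottom as reference, mgh = ½mv² + μ_k N L with h = L sinθ, N = mg cosθ:
mgh = mgL sinθ = (21)(9.81)(17)sin47.4° = 2577.9 J
W_f = μ_k mg cosθ · L = (0.46)(21)(9.81)cos47.4°·17 = 1090 J
½mv² = 2577.9 − 1090 = 1487.5 J
v = √(2 × 1487.5/21) = 11.90 m/s

v = 12 m/s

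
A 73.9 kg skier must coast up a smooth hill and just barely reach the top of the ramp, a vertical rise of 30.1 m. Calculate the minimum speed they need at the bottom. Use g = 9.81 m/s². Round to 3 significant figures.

v = 24.3 m/s

At the top they are momentarily at rest, so all KE converts to PE: ½mv² = mgh
v = √(2gh) = √(2 × 9.81 × 30.1) = 24.30 m/s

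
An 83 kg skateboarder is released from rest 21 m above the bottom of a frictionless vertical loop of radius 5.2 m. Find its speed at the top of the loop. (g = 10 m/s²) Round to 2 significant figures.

Energy conservation: mgh = ½mv_top² + mg(2r)
v_top² = 2g(h − 2r) = 2(10)(21 − 10.40) = 212.0
v_top = 14.56 m/s

v = 15 m/s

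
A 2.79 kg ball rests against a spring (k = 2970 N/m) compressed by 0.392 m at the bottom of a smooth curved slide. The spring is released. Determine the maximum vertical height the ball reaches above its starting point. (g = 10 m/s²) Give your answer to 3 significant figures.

Energy conservation from release to the highest point: ½kx² = mgh
h = kx²/(2mg) = (2970)(0.392)²/(2 × 2.79 × 10) = 8.179 m

h = 8.18 m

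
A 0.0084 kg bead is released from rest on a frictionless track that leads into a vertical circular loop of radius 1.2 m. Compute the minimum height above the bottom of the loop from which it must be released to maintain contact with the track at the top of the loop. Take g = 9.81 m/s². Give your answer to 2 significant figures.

At the top, for minimum speed gravity alone supplies the centripetal force: mg = mv_top²/r ⇒ v_top² = gr = 11.77 m²/s²
Energy conservation from release height h to the top (height 2r): mgh = ½mv_top² + mg(2r)
h = v_top²/(2g) + 2r = r/2 + 2r = 5r/2 = 3.000 m

h = 3.0 m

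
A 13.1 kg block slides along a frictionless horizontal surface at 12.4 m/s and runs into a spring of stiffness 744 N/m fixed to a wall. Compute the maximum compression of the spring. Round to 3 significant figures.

x = 1.65 m

At max compression the block is momentarily at rest: ½mv² = ½kx²
x = v√(m/k) = 12.4 × √(13.1/744) = 1.645 m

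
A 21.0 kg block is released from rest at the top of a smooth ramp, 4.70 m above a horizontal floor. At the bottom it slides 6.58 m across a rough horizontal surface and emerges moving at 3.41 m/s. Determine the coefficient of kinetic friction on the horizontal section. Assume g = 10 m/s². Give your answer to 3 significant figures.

μ_k = 0.626

Applying the work–energy principle:
mgh = ½mv² + μ_k m g d
mgh = 987.00 J; ½mv² = 122.10 J
W_f = 987.00 − 122.10 = 864.9 J
μ_k = W_f/(mg·d) = 864.9/(210.0 × 6.58) = 0.6259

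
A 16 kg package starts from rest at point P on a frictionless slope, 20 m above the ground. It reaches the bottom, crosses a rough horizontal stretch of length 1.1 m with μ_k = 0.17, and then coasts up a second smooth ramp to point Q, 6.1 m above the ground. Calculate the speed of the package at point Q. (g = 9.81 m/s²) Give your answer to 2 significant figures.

v = 16 m/s

Energy at P: mgh₁ = (16)(9.81)(20) = 3139.2 J
Friction loss: W_f = μ_k mg d = 29.35 J
At Q: ½mv² + mgh₂ = mgh₁ − W_f
½mv² = 3139.2 − 29.35 − 957.46 = 2152.4 J
v = √(2 × 2152.4/16) = 16.40 m/s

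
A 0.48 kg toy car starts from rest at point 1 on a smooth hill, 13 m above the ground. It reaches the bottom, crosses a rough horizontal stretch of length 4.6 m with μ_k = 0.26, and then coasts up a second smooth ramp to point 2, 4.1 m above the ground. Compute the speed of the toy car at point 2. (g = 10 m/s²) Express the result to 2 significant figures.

v = 12 m/s

Energy at 1: mgh₁ = (0.48)(10)(13) = 62.400 J
Friction loss: W_f = μ_k mg d = 5.741 J
At 2: ½mv² + mgh₂ = mgh₁ − W_f
½mv² = 62.400 − 5.741 − 19.680 = 36.979 J
v = √(2 × 36.979/0.48) = 12.41 m/s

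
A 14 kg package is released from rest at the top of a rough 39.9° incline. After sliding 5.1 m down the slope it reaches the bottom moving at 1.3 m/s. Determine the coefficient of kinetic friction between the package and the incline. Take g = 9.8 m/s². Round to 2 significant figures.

μ_k = 0.81

The energy dissipated by friction is the PE lost minus the KE gained:
mgL sinθ = 448.84 J; ½mv² = 11.830 J
W_f = 448.84 − 11.830 = 437.0 J
μ_k = W_f/(mg cosθ · L) = 437.0/(105.3 × 5.1) = 0.8141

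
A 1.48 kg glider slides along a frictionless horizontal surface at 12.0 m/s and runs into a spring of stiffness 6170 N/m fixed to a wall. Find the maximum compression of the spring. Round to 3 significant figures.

Conservation of energy between contact and max compression: ½mv² = ½kx²
x = v√(m/k) = 12.0 × √(1.48/6170) = 0.1859 m

x = 0.186 m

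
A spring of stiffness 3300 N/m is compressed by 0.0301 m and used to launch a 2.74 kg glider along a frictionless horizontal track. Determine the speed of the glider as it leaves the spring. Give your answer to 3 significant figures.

v = 1.04 m/s

Conservation of energy: ½kx² = ½mv²
v = x√(k/m) = 0.0301 × √(3300/2.74) = 1.045 m/s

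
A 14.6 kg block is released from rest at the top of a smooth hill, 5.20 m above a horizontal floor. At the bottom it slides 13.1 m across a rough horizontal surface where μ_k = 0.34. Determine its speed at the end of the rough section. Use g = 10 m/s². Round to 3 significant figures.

v = 3.86 m/s

Energy at the top = energy at the end + work done against friction:
mgh = ½mv² + μ_k m g d
W_f = μ_k mg d = (0.34)(14.6)(10)(13.1) = 650.3 J
½mv² = mgh − W_f = 759.20 − 650.3 = 108.92 J
v = √(2 × 108.92/14.6) = 3.863 m/s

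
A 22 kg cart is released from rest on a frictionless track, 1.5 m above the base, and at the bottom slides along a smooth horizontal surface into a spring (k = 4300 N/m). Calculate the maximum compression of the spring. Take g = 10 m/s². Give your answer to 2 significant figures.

x = 0.39 m

Gravitational PE at the top equals spring PE at max compression: mgh = ½kx²
x = √(2mgh/k) = √(2 × 22 × 10 × 1.5 / 4300) = 0.3918 m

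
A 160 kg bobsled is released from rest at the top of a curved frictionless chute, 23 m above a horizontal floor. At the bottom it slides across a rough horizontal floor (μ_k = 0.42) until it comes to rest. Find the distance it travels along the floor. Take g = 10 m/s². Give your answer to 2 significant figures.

d = 55 m

Energy bookkeeping (friction removes W_f = μ_k N d):
At rest all PE has been dissipated by friction: mgh = μ_k m g d
d = h/μ_k = 23/0.42 = 54.76 m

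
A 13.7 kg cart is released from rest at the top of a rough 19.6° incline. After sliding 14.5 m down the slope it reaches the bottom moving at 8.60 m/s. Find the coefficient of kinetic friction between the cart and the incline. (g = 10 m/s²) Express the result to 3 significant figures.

μ_k = 0.0854

mgh = ½mv² + μ_k (mg cosθ) L, with h = L sinθ
mgL sinθ = 666.37 J; ½mv² = 506.63 J
W_f = 666.37 − 506.63 = 159.7 J
μ_k = W_f/(mg cosθ · L) = 159.7/(129.1 × 14.5) = 0.08536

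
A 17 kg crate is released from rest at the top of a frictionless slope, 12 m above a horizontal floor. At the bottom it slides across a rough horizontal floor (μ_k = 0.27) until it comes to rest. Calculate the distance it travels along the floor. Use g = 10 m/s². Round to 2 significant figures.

d = 44 m

Energy at the top = energy at the end + work done against friction:
At rest all PE has been dissipated by friction: mgh = μ_k m g d
d = h/μ_k = 12/0.27 = 44.44 m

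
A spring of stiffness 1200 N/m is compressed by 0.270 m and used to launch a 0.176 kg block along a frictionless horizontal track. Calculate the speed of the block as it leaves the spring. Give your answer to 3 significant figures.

Spring PE converts entirely to kinetic energy: ½kx² = ½mv²
v = x√(k/m) = 0.270 × √(1200/0.176) = 22.29 m/s

v = 22.3 m/s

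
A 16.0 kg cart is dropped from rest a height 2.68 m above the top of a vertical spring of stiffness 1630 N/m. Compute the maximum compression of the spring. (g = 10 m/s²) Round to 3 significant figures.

x = 0.830 m

Measuring PE from the top of the relaxed spring, at max compression the cart has dropped H + x with zero KE, so:
mg(H + x) = ½kx²
½(1630)x² − (16.0)(10)x − (16.0)(10)(2.68) = 0
815.0x² − 160.0x − 428.8 = 0
x = [160.0 + √(25600 + 1.3979e+06)]/(2 × 815.0) = 0.8301 m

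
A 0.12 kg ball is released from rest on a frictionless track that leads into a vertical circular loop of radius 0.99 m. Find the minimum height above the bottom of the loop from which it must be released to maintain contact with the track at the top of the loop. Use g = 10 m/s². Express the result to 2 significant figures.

At the top, for minimum speed gravity alone supplies the centripetal force: mg = mv_top²/r ⇒ v_top² = gr = 9.900 m²/s²
Energy conservation from release height h to the top (height 2r): mgh = ½mv_top² + mg(2r)
h = v_top²/(2g) + 2r = r/2 + 2r = 5r/2 = 2.475 m

h = 2.5 m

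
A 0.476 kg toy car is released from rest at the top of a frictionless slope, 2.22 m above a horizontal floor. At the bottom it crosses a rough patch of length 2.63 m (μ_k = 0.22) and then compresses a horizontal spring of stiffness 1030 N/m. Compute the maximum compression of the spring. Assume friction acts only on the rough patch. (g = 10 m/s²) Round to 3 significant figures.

Initial energy: E₁ = mgh = (0.476)(10)(2.22) = 10.567 J
Friction removes W_f = μ_k mg d = (0.22)(0.476)(10)(2.63) = 2.754 J
Energy reaching the spring: E = 10.567 − 2.754 = 7.8131 J
At max compression ½kx² = E ⇒ x = √(2E/k) = √(2 × 7.8131/1030) = 0.1232 m

x = 0.123 m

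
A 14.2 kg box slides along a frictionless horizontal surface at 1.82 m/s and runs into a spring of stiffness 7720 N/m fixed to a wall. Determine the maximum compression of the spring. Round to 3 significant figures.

x = 0.0781 m

At max compression the box is momentarily at rest: ½mv² = ½kx²
x = v√(m/k) = 1.82 × √(14.2/7720) = 0.07806 m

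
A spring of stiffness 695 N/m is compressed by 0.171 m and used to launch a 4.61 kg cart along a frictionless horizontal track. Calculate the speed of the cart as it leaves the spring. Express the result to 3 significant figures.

v = 2.10 m/s

The cart leaves the spring when the spring is at natural length, so ½kx² = ½mv²
v = x√(k/m) = 0.171 × √(695/4.61) = 2.100 m/s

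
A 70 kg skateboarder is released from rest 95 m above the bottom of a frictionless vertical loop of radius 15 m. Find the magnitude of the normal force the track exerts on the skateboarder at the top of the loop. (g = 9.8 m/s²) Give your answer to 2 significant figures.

Energy from release to top (height 2r): mgh = ½mv_top² + mg(2r)
v_top² = 2g(h − 2r) = 2(9.8)(95 − 30.00) = 1274.0 m²/s²
At the top, both N and weight point toward the centre: N + mg = mv_top²/r
N = m(v_top²/r − g) = 70(1274.0/15 − 9.8) = 5259 N

N = 5300 N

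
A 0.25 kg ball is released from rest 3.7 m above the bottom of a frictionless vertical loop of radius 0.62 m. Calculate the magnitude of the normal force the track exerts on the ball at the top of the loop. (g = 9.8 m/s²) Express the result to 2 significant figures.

N = 17 N

Energy from release to top (height 2r): mgh = ½mv_top² + mg(2r)
v_top² = 2g(h − 2r) = 2(9.8)(3.7 − 1.240) = 48.216 m²/s²
At the top, both N and weight point toward the centre: N + mg = mv_top²/r
N = m(v_top²/r − g) = 0.25(48.216/0.62 − 9.8) = 16.99 N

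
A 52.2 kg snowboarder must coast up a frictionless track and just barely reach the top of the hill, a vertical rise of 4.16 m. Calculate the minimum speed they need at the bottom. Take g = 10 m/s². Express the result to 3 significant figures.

v = 9.12 m/s

At the top they are momentarily at rest, so all KE converts to PE: ½mv² = mgh
v = √(2gh) = √(2 × 10 × 4.16) = 9.121 m/s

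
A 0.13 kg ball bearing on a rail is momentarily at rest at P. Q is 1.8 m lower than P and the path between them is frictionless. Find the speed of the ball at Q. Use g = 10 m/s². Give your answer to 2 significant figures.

v = 6.0 m/s

Mechanical energy is conserved (no friction): mgh = ½mv²
v = √(2gh) = √(2 × 10 × 1.8) = √36.000 = 6.000 m/s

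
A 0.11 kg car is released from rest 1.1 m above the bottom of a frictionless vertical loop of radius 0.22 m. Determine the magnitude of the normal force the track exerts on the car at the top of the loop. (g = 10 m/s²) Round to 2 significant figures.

Energy from release to top (height 2r): mgh = ½mv_top² + mg(2r)
v_top² = 2g(h − 2r) = 2(10)(1.1 − 0.4400) = 13.200 m²/s²
At the top, both N and weight point toward the centre: N + mg = mv_top²/r
N = m(v_top²/r − g) = 0.11(13.200/0.22 − 10) = 5.500 N

N = 5.5 N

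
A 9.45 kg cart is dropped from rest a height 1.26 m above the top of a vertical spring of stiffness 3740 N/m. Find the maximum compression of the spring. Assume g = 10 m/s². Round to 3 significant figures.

Take the reference level at the top of the uncompressed spring. At max compression the cart has fallen H + x and is momentarily at rest:
mg(H + x) = ½kx²
½(3740)x² − (9.45)(10)x − (9.45)(10)(1.26) = 0
1870x² − 94.50x − 119.1 = 0
x = [94.50 + √(8930 + 890644)]/(2 × 1870) = 0.2789 m

x = 0.279 m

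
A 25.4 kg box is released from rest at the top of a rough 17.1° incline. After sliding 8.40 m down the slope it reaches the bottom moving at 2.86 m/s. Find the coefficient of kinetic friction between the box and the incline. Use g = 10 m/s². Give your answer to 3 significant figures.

μ_k = 0.257

mgh = ½mv² + μ_k (mg cosθ) L, with h = L sinθ
mgL sinθ = 627.36 J; ½mv² = 103.88 J
W_f = 627.36 − 103.88 = 523.5 J
μ_k = W_f/(mg cosθ · L) = 523.5/(242.8 × 8.40) = 0.2567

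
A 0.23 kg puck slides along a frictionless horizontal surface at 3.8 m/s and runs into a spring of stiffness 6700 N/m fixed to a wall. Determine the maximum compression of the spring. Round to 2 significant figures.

x = 0.022 m

At max compression the puck is momentarily at rest: ½mv² = ½kx²
x = v√(m/k) = 3.8 × √(0.23/6700) = 0.02226 m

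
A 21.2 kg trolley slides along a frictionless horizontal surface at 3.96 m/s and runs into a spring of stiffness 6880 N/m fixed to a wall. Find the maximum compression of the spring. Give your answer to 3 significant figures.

Conservation of energy between contact and max compression: ½mv² = ½kx²
x = v√(m/k) = 3.96 × √(21.2/6880) = 0.2198 m

x = 0.220 m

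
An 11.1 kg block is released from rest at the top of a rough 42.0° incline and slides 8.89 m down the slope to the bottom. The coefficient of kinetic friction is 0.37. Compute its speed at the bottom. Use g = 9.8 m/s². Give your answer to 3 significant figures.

Energy: mgh = ½mv² + W_f, with h = L sinθ and W_f = μ_k (mg cosθ) L
mgh = mgL sinθ = (11.1)(9.8)(8.89)sin42.0° = 647.09 J
W_f = μ_k mg cosθ · L = (0.37)(11.1)(9.8)cos42.0°·8.89 = 265.9 J
½mv² = 647.09 − 265.9 = 381.18 J
v = √(2 × 381.18/11.1) = 8.287 m/s

v = 8.29 m/s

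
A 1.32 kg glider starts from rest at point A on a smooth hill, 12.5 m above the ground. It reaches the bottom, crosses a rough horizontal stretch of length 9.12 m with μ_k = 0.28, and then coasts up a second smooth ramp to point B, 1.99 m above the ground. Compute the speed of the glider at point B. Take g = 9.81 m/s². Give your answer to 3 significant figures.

Energy at A: mgh₁ = (1.32)(9.81)(12.5) = 161.87 J
Friction loss: W_f = μ_k mg d = 33.07 J
At B: ½mv² + mgh₂ = mgh₁ − W_f
½mv² = 161.87 − 33.07 − 25.769 = 103.03 J
v = √(2 × 103.03/1.32) = 12.49 m/s

v = 12.5 m/s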